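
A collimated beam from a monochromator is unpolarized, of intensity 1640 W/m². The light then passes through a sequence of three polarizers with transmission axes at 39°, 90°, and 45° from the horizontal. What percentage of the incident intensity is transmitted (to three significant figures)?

≈ 9.90%

Unpolarized light through the first polarizer → I₁ = 1640 W/m²/2 = 820 W/m², polarized at 39°.
I₂ = I₁ · cos²(51°) = 820 · 0.396 = 324.8 W/m².
I₃ = I₂ · cos²(45°) = 324.8 · 0.5 = 162.4 W/m².
That is 9.901% of the incident intensity.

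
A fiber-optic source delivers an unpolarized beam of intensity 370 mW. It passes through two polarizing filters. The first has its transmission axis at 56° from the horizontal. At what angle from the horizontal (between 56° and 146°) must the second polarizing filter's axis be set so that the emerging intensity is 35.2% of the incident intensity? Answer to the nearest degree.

θ ≈ 89°

Unpolarized light through the first polarizer → I₁ = ½ I₀, now polarized at 56°.
Need I₂/I₀ = 0.352, so cos²(θ − 56°) = 0.352 / 0.5 = 0.704.
θ − 56° = arccos(√0.704) = 33.0°, giving θ ≈ 56 + 33.0 = 89.0°.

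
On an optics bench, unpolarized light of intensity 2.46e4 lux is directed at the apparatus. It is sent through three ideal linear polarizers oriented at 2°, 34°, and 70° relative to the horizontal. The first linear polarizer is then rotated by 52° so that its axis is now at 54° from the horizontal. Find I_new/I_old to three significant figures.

Before rotation:
Unpolarized light through the first polarizer → I₁ = ½ I₀, now polarized at 2°.
I₂ = I₁ cos²(34° − 2°) = 0.5 I₀ · cos²(32°) = 0.3596 I₀.
I₃ = I₂ cos²(70° − 34°) = 0.3596 I₀ · cos²(36°) = 0.2354 I₀.
After rotation:
Unpolarized light through the first polarizer → I₁ = ½ I₀, now polarized at 54°.
I₂ = I₁ cos²(34° − 54°) = 0.5 I₀ · cos²(20°) = 0.4415 I₀.
I₃ = I₂ cos²(70° − 34°) = 0.4415 I₀ · cos²(36°) = 0.289 I₀.
Ratio = 0.289 / 0.2354 = 1.228.

I_new/I_old ≈ 1.23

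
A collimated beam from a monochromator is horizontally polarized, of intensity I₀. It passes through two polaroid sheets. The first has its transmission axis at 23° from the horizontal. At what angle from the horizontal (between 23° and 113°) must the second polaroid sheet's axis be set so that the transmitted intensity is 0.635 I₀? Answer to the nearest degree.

θ ≈ 53°

By Malus's law, I₁ = I₀ cos²(23° − 0°) = I₀ cos²(23°) = 0.8473 I₀.
Need I₂/I₀ = 0.635, so cos²(θ − 23°) = 0.635 / 0.8473 = 0.7494.
θ − 23° = arccos(√0.7494) = 30.0°, giving θ ≈ 23 + 30.0 = 53.0°.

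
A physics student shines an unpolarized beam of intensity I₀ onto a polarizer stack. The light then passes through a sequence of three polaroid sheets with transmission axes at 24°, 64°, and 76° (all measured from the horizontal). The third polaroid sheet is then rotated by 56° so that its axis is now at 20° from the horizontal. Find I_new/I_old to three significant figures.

I_new/I_old ≈ 0.541

Before rotation:
Unpolarized light through the first polarizer → I₁ = ½ I₀, now polarized at 24°.
I₂ = I₁ cos²(64° − 24°) = 0.5 I₀ · cos²(40°) = 0.2934 I₀.
I₃ = I₂ cos²(76° − 64°) = 0.2934 I₀ · cos²(12°) = 0.2807 I₀.
After rotation:
Unpolarized light through the first polarizer → I₁ = ½ I₀, now polarized at 24°.
I₂ = I₁ cos²(64° − 24°) = 0.5 I₀ · cos²(40°) = 0.2934 I₀.
I₃ = I₂ cos²(20° − 64°) = 0.2934 I₀ · cos²(44°) = 0.1518 I₀.
Ratio = 0.1518 / 0.2807 = 0.5408.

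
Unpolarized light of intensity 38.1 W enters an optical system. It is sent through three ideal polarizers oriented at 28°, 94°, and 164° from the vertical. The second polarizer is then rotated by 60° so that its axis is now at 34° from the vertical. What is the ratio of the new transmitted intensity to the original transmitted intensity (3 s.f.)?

I_new/I_old ≈ 21.1

Before rotation:
Unpolarized light through the first polarizer → I₁ = ½ I₀, now polarized at 28°.
I₂ = I₁ cos²(94° − 28°) = 0.5 I₀ · cos²(66°) = 0.08272 I₀.
I₃ = I₂ cos²(164° − 94°) = 0.08272 I₀ · cos²(70°) = 0.009676 I₀.
After rotation:
Unpolarized light through the first polarizer → I₁ = ½ I₀, now polarized at 28°.
I₂ = I₁ cos²(34° − 28°) = 0.5 I₀ · cos²(6°) = 0.4945 I₀.
Angle between axes 2 and 3: 50°. I₃ = 0.4945 I₀ · cos²(50°) = 0.2043 I₀.
Ratio = 0.2043 / 0.009676 = 21.12.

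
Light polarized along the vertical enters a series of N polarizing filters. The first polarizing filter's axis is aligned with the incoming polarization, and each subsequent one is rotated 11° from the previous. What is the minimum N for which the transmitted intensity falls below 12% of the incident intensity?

First polarizer is aligned with the polarization: full transmission.
Each further stage multiplies by cos²(11°) = 0.9636.
After N polarizers: T = 0.9636^(N−1). Require T < 0.12 ⇒ N−1 > ln(0.12)/ln(0.9636) = 57.17, so N−1 ≥ 58 and N = 59.
Check: N=59 gives T = 0.1164 < 0.12; N=58 gives T = 0.1208.

N = 59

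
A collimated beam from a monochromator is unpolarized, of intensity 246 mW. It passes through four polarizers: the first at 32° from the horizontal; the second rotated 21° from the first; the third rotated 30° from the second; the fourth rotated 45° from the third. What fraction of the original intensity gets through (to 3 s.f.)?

I/I₀ ≈ 0.163

Unpolarized light through the first polarizer → I₁ = 246 mW/2 = 123 mW, polarized at 32°.
I₂ = I₁ · cos²(21°) = 123 · 0.8716 = 107.2 mW.
I₃ = I₂ · cos²(30°) = 107.2 · 0.75 = 80.4 mW.
I₄ = I₃ · cos²(45°) = 80.4 · 0.5 = 40.2 mW.
Transmitted fraction = 0.1634.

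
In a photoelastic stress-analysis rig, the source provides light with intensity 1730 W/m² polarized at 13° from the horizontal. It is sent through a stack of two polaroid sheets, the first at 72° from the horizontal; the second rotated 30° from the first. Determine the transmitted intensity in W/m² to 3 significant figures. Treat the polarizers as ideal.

By Malus's law, I₁ = 1730 W/m² · cos²(59°) = 458.9 W/m².
I₂ = I₁ · cos²(30°) = 458.9 · 0.75 = 344.2 W/m².

I ≈ 344 W/m²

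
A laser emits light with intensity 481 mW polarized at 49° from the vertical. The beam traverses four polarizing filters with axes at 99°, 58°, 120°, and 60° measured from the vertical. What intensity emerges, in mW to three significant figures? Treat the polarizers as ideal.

By Malus's law, I₁ = 481 mW · cos²(50°) = 198.7 mW.
I₂ = I₁ · cos²(41°) = 198.7 · 0.5696 = 113.2 mW.
I₃ = I₂ · cos²(62°) = 113.2 · 0.2204 = 24.95 mW.
I₄ = I₃ · cos²(60°) = 24.95 · 0.25 = 6.237 mW.

I ≈ 6.24 mW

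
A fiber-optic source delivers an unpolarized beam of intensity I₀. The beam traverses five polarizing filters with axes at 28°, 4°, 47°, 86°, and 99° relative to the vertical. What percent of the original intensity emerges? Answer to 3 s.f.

Unpolarized light through the first polarizer → I₁ = ½ I₀, now polarized at 28°.
I₂ = I₁ cos²(4° − 28°) = 0.5 I₀ · cos²(24°) = 0.4173 I₀.
I₃ = I₂ cos²(47° − 4°) = 0.4173 I₀ · cos²(43°) = 0.2232 I₀.
I₄ = I₃ cos²(86° − 47°) = 0.2232 I₀ · cos²(39°) = 0.1348 I₀.
I₅ = I₄ cos²(99° − 86°) = 0.1348 I₀ · cos²(13°) = 0.128 I₀.
That is 12.8% of the incident intensity.

≈ 12.8%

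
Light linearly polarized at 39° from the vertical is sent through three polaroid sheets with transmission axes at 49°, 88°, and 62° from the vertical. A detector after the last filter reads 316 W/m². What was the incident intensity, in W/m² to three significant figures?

By Malus's law, I₁ = I₀ cos²(49° − 39°) = I₀ cos²(10°) = 0.9698 I₀.
I₂ = I₁ cos²(88° − 49°) = 0.9698 I₀ · cos²(39°) = 0.5857 I₀.
I₃ = I₂ cos²(62° − 88°) = 0.5857 I₀ · cos²(26°) = 0.4732 I₀.
So 316 W/m² = 0.4732 I₀, giving I₀ = 316/0.4732 = 667.8 W/m².

I₀ ≈ 668 W/m²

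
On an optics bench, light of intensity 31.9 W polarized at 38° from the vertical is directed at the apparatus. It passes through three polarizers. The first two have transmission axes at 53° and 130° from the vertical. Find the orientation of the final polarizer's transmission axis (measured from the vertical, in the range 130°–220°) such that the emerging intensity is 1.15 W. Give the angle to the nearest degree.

I₁ = I₀ cos²(53° − 38°) = I₀ cos²(15°) = 0.933 I₀.
I₂ = I₁ cos²(130° − 53°) = 0.933 I₀ · cos²(77°) = 0.04721 I₀.
Target fraction: 1.15 / 31.9 W = 0.03605 of I₀.
Need I₃/I₀ = 0.03605, so cos²(θ − 130°) = 0.03605 / 0.04721 = 0.7636.
θ − 130° = arccos(√0.7636) = 29.1°, giving θ ≈ 130 + 29.1 = 159.1°.

θ ≈ 159°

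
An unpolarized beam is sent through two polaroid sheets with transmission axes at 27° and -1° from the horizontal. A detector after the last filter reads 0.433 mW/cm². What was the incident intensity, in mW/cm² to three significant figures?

I₀ ≈ 1.11 mW/cm²

Unpolarized light through the first polarizer → I₁ = ½ I₀, now polarized at 27°.
I₂ = I₁ cos²(-1° − 27°) = 0.5 I₀ · cos²(28°) = 0.3898 I₀.
So 0.433 mW/cm² = 0.3898 I₀, giving I₀ = 0.433/0.3898 = 1.111 mW/cm².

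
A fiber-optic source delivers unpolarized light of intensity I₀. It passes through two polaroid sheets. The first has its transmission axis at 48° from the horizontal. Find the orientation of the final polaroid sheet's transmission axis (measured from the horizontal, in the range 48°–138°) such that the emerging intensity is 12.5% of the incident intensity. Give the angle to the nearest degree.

θ ≈ 108°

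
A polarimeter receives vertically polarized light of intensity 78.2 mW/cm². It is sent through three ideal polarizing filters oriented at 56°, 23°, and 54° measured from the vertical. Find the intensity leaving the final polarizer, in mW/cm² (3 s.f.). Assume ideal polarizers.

I ≈ 12.6 mW/cm²

I₁ = 78.2 mW/cm² · cos²(56°) = 24.45 mW/cm².
I₂ = I₁ · cos²(33°) = 24.45 · 0.7034 = 17.2 mW/cm².
I₃ = I₂ · cos²(31°) = 17.2 · 0.7347 = 12.64 mW/cm².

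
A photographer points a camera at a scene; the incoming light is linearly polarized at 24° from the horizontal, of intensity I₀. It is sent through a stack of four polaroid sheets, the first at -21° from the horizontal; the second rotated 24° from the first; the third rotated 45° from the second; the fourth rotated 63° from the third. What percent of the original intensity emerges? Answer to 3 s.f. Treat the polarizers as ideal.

I₁ = I₀ cos²(-21° − 24°) = I₀ cos²(45°) = 0.5 I₀.
I₂ = I₁ cos²(24°) = 0.5 · 0.8346 I₀ = 0.4173 I₀.
I₃ = I₂ cos²(45°) = 0.4173 · 0.5 I₀ = 0.2086 I₀.
I₄ = I₃ cos²(63°) = 0.2086 · 0.2061 I₀ = 0.043 I₀.
That is 4.3% of the incident intensity.

≈ 4.30%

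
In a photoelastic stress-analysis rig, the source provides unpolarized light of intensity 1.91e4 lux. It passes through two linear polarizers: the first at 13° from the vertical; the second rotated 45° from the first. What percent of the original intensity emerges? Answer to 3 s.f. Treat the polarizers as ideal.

≈ 25.0%

Unpolarized light through the first polarizer → I₁ = 1.91e4 lux/2 = 9550 lux, polarized at 13°.
I₂ = I₁ · cos²(45°) = 9550 · 0.5 = 4775 lux.
That is 25% of the incident intensity.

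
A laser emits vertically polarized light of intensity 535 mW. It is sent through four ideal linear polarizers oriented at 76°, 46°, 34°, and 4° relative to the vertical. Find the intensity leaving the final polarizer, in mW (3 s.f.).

I ≈ 16.9 mW

I₁ = 535 mW · cos²(76°) = 31.31 mW.
I₂ = I₁ · cos²(30°) = 31.31 · 0.75 = 23.48 mW.
I₃ = I₂ · cos²(12°) = 23.48 · 0.9568 = 22.47 mW.
I₄ = I₃ · cos²(30°) = 22.47 · 0.75 = 16.85 mW.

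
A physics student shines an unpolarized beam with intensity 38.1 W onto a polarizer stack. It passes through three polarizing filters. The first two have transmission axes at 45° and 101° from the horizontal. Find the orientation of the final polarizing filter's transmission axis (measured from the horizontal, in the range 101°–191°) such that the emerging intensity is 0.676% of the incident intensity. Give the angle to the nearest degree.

θ ≈ 179°

Unpolarized light through the first polarizer → I₁ = ½ I₀, now polarized at 45°.
I₂ = I₁ cos²(101° − 45°) = 0.5 I₀ · cos²(56°) = 0.1563 I₀.
Need I₃/I₀ = 0.00676, so cos²(θ − 101°) = 0.00676 / 0.1563 = 0.04324.
θ − 101° = arccos(√0.04324) = 78.0°, giving θ ≈ 101 + 78.0 = 179.0°.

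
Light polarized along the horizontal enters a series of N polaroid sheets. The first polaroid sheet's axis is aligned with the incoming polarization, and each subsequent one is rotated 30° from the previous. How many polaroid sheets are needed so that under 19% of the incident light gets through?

N = 7

First polarizer is aligned with the polarization: full transmission.
Each further stage multiplies by cos²(30°) = 0.75.
After N polarizers: T = 0.75^(N−1). Require T < 0.19 ⇒ N−1 > ln(0.19)/ln(0.75) = 5.77, so N−1 ≥ 6 and N = 7.
Check: N=7 gives T = 0.178 < 0.19; N=6 gives T = 0.2373.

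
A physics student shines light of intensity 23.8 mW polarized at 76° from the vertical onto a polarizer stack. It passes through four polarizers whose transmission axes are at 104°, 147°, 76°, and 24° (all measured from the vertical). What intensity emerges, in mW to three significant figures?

I ≈ 0.399 mW

I₁ = 23.8 mW · cos²(28°) = 18.55 mW.
I₂ = I₁ · cos²(43°) = 18.55 · 0.5349 = 9.924 mW.
I₃ = I₂ · cos²(71°) = 9.924 · 0.106 = 1.052 mW.
I₄ = I₃ · cos²(52°) = 1.052 · 0.379 = 0.3987 mW.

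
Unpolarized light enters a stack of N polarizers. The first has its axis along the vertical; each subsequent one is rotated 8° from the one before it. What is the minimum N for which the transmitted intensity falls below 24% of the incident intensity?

N = 39

First polarizer halves the unpolarized light: factor 1/2.
Each further stage multiplies by cos²(8°) = 0.9806.
After N polarizers: T = 0.5·0.9806^(N−1). Require T < 0.24 ⇒ N−1 > ln(0.24/0.5)/ln(0.9806) = 37.53, so N−1 ≥ 38 and N = 39.
Check: N=39 gives T = 0.2378 < 0.24; N=38 gives T = 0.2425.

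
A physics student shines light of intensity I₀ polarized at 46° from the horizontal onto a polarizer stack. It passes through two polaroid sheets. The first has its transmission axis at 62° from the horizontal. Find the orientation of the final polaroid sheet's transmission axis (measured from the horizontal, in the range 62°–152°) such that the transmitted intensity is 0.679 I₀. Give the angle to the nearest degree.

I₁ = I₀ cos²(62° − 46°) = I₀ cos²(16°) = 0.924 I₀.
Need I₂/I₀ = 0.679, so cos²(θ − 62°) = 0.679 / 0.924 = 0.7348.
θ − 62° = arccos(√0.7348) = 31.0°, giving θ ≈ 62 + 31.0 = 93.0°.

θ ≈ 93°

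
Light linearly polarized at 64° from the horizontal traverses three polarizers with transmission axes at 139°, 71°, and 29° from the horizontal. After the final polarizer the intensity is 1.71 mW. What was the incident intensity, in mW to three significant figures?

By Malus's law, I₁ = I₀ cos²(139° − 64°) = I₀ cos²(75°) = 0.06699 I₀.
I₂ = I₁ cos²(71° − 139°) = 0.06699 I₀ · cos²(68°) = 0.0094 I₀.
I₃ = I₂ cos²(29° − 71°) = 0.0094 I₀ · cos²(42°) = 0.005191 I₀.
So 1.71 mW = 0.005191 I₀, giving I₀ = 1.71/0.005191 = 329.4 mW.

I₀ ≈ 329 mW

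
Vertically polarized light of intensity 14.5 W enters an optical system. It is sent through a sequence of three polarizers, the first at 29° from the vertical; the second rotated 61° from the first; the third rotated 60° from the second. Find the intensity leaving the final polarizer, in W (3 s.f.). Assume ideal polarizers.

I ≈ 0.652 W

I₁ = 14.5 W · cos²(29°) = 11.09 W.
I₂ = I₁ · cos²(61°) = 11.09 · 0.235 = 2.607 W.
I₃ = I₂ · cos²(60°) = 2.607 · 0.25 = 0.6518 W.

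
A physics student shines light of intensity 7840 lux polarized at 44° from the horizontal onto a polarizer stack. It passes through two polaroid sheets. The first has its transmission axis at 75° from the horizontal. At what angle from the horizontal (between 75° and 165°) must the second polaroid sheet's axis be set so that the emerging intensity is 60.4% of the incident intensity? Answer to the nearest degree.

I₁ = I₀ cos²(75° − 44°) = I₀ cos²(31°) = 0.7347 I₀.
Need I₂/I₀ = 0.604, so cos²(θ − 75°) = 0.604 / 0.7347 = 0.8221.
θ − 75° = arccos(√0.8221) = 24.9°, giving θ ≈ 75 + 24.9 = 99.9°.

θ ≈ 100°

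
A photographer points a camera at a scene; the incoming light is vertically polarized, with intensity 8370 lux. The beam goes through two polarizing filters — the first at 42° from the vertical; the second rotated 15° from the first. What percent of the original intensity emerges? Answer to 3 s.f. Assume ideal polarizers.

≈ 51.5%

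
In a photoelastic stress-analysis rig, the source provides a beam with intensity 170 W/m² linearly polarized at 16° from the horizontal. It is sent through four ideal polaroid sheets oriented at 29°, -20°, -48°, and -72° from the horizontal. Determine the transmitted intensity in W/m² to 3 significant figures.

I ≈ 45.2 W/m²

I₁ = 170 W/m² · cos²(13°) = 161.4 W/m².
I₂ = I₁ · cos²(49°) = 161.4 · 0.4304 = 69.47 W/m².
I₃ = I₂ · cos²(28°) = 69.47 · 0.7796 = 54.16 W/m².
I₄ = I₃ · cos²(24°) = 54.16 · 0.8346 = 45.2 W/m².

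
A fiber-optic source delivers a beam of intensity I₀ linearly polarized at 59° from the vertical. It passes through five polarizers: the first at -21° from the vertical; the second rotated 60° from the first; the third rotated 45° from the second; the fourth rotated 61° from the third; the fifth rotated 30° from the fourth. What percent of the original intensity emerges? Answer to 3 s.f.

≈ 0.0664%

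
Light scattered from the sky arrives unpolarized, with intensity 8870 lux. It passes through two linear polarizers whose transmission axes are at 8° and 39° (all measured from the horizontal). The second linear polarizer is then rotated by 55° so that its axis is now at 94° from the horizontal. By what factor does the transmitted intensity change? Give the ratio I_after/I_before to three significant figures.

Before rotation:
Unpolarized light through the first polarizer → I₁ = ½ I₀, now polarized at 8°.
I₂ = I₁ cos²(39° − 8°) = 0.5 I₀ · cos²(31°) = 0.3674 I₀.
After rotation:
Unpolarized light through the first polarizer → I₁ = ½ I₀, now polarized at 8°.
I₂ = I₁ cos²(94° − 8°) = 0.5 I₀ · cos²(86°) = 0.002433 I₀.
Ratio = 0.002433 / 0.3674 = 0.006623.

I_new/I_old ≈ 0.00662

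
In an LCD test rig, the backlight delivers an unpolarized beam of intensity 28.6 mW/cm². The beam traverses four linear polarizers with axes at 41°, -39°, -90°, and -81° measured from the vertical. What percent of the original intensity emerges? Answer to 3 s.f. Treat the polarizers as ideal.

Unpolarized light through the first polarizer → I₁ = 28.6 mW/cm²/2 = 14.3 mW/cm², polarized at 41°.
I₂ = I₁ · cos²(80°) = 14.3 · 0.03015 = 0.4312 mW/cm².
I₃ = I₂ · cos²(51°) = 0.4312 · 0.396 = 0.1708 mW/cm².
I₄ = I₃ · cos²(9°) = 0.1708 · 0.9755 = 0.1666 mW/cm².
That is 0.5825% of the incident intensity.

≈ 0.582%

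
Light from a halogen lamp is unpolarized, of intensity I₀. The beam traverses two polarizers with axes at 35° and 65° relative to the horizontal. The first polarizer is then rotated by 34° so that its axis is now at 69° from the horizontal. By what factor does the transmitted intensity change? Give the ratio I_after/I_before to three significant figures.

I_new/I_old ≈ 1.33

Before rotation:
Unpolarized light through the first polarizer → I₁ = ½ I₀, now polarized at 35°.
I₂ = I₁ cos²(65° − 35°) = 0.5 I₀ · cos²(30°) = 0.375 I₀.
After rotation:
Unpolarized light through the first polarizer → I₁ = ½ I₀, now polarized at 69°.
I₂ = I₁ cos²(65° − 69°) = 0.5 I₀ · cos²(4°) = 0.4976 I₀.
Ratio = 0.4976 / 0.375 = 1.327.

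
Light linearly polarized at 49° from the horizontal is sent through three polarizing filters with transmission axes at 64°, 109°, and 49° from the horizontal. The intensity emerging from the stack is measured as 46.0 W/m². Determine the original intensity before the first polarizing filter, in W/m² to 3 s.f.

By Malus's law, I₁ = I₀ cos²(64° − 49°) = I₀ cos²(15°) = 0.933 I₀.
I₂ = I₁ cos²(109° − 64°) = 0.933 I₀ · cos²(45°) = 0.4665 I₀.
I₃ = I₂ cos²(49° − 109°) = 0.4665 I₀ · cos²(60°) = 0.1166 I₀.
So 46.0 W/m² = 0.1166 I₀, giving I₀ = 46.0/0.1166 = 394.4 W/m².

I₀ ≈ 394 W/m²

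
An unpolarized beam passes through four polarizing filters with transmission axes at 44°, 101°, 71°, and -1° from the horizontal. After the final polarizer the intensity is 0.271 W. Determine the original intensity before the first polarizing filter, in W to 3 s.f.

Unpolarized light through the first polarizer → I₁ = ½ I₀, now polarized at 44°.
I₂ = I₁ cos²(101° − 44°) = 0.5 I₀ · cos²(57°) = 0.1483 I₀.
I₃ = I₂ cos²(71° − 101°) = 0.1483 I₀ · cos²(30°) = 0.1112 I₀.
I₄ = I₃ cos²(-1° − 71°) = 0.1112 I₀ · cos²(72°) = 0.01062 I₀.
So 0.271 W = 0.01062 I₀, giving I₀ = 0.271/0.01062 = 25.51 W.

I₀ ≈ 25.5 W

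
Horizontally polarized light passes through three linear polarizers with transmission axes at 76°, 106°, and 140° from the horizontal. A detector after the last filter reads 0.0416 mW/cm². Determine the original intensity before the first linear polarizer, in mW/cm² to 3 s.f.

I₁ = I₀ cos²(76° − 0°) = I₀ cos²(76°) = 0.05853 I₀.
I₂ = I₁ cos²(106° − 76°) = 0.05853 I₀ · cos²(30°) = 0.04389 I₀.
I₃ = I₂ cos²(140° − 106°) = 0.04389 I₀ · cos²(34°) = 0.03017 I₀.
So 0.0416 mW/cm² = 0.03017 I₀, giving I₀ = 0.0416/0.03017 = 1.379 mW/cm².

I₀ ≈ 1.38 mW/cm²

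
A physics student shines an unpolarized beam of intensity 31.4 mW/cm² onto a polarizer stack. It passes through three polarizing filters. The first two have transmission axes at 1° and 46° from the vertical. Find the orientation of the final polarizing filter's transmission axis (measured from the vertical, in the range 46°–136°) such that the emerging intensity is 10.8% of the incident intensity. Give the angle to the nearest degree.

Unpolarized light through the first polarizer → I₁ = ½ I₀, now polarized at 1°.
I₂ = I₁ cos²(46° − 1°) = 0.5 I₀ · cos²(45°) = 0.25 I₀.
Need I₃/I₀ = 0.108, so cos²(θ − 46°) = 0.108 / 0.25 = 0.432.
θ − 46° = arccos(√0.432) = 48.9°, giving θ ≈ 46 + 48.9 = 94.9°.

θ ≈ 95°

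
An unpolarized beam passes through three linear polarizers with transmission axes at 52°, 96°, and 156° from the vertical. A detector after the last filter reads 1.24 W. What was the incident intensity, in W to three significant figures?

I₀ ≈ 19.2 W

Unpolarized light through the first polarizer → I₁ = ½ I₀, now polarized at 52°.
I₂ = I₁ cos²(96° − 52°) = 0.5 I₀ · cos²(44°) = 0.2587 I₀.
I₃ = I₂ cos²(156° − 96°) = 0.2587 I₀ · cos²(60°) = 0.06468 I₀.
So 1.24 W = 0.06468 I₀, giving I₀ = 1.24/0.06468 = 19.17 W.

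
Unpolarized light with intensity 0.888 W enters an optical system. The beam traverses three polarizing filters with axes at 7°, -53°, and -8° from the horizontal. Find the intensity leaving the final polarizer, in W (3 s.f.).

I ≈ 0.0555 W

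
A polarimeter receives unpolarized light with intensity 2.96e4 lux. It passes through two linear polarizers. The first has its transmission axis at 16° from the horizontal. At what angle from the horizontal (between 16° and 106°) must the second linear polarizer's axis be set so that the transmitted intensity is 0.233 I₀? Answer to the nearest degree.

Unpolarized light through the first polarizer → I₁ = ½ I₀, now polarized at 16°.
Need I₂/I₀ = 0.233, so cos²(θ − 16°) = 0.233 / 0.5 = 0.466.
θ − 16° = arccos(√0.466) = 46.9°, giving θ ≈ 16 + 46.9 = 62.9°.

θ ≈ 63°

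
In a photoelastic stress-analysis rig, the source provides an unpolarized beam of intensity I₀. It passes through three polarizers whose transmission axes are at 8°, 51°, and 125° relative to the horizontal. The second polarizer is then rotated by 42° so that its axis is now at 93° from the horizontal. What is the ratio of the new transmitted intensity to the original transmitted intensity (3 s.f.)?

I_new/I_old ≈ 0.134

Before rotation:
Unpolarized light through the first polarizer → I₁ = ½ I₀, now polarized at 8°.
I₂ = I₁ cos²(51° − 8°) = 0.5 I₀ · cos²(43°) = 0.2674 I₀.
I₃ = I₂ cos²(125° − 51°) = 0.2674 I₀ · cos²(74°) = 0.02032 I₀.
After rotation:
Unpolarized light through the first polarizer → I₁ = ½ I₀, now polarized at 8°.
I₂ = I₁ cos²(93° − 8°) = 0.5 I₀ · cos²(85°) = 0.003798 I₀.
I₃ = I₂ cos²(125° − 93°) = 0.003798 I₀ · cos²(32°) = 0.002732 I₀.
Ratio = 0.002732 / 0.02032 = 0.1344.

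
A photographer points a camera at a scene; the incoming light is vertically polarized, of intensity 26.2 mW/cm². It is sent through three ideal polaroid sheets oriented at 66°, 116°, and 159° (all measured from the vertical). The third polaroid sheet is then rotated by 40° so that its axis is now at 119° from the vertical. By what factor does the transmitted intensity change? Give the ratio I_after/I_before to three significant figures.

I_new/I_old ≈ 1.86

Before rotation:
By Malus's law, I₁ = I₀ cos²(66° − 0°) = I₀ cos²(66°) = 0.1654 I₀.
I₂ = I₁ cos²(116° − 66°) = 0.1654 I₀ · cos²(50°) = 0.06835 I₀.
I₃ = I₂ cos²(159° − 116°) = 0.06835 I₀ · cos²(43°) = 0.03656 I₀.
After rotation:
I₁ = I₀ cos²(66° − 0°) = I₀ cos²(66°) = 0.1654 I₀.
I₂ = I₁ cos²(116° − 66°) = 0.1654 I₀ · cos²(50°) = 0.06835 I₀.
I₃ = I₂ cos²(119° − 116°) = 0.06835 I₀ · cos²(3°) = 0.06817 I₀.
Ratio = 0.06817 / 0.03656 = 1.864.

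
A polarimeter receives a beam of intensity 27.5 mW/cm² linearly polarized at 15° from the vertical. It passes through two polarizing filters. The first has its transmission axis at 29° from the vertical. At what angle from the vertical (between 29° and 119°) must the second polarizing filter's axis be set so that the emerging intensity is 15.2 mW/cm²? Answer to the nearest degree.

θ ≈ 69°

I₁ = I₀ cos²(29° − 15°) = I₀ cos²(14°) = 0.9415 I₀.
Target fraction: 15.2 / 27.5 mW/cm² = 0.5527 of I₀.
Need I₂/I₀ = 0.5527, so cos²(θ − 29°) = 0.5527 / 0.9415 = 0.5871.
θ − 29° = arccos(√0.5871) = 40.0°, giving θ ≈ 29 + 40.0 = 69.0°.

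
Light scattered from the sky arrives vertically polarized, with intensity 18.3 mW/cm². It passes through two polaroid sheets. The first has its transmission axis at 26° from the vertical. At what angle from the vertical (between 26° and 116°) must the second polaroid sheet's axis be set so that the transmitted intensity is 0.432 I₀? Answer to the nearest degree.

θ ≈ 69°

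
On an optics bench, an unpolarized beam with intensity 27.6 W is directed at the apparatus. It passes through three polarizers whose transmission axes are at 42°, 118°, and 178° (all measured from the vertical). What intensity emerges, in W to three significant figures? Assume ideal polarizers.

Unpolarized light through the first polarizer → I₁ = 27.6 W/2 = 13.8 W, polarized at 42°.
I₂ = I₁ · cos²(76°) = 13.8 · 0.05853 = 0.8077 W.
I₃ = I₂ · cos²(60°) = 0.8077 · 0.25 = 0.2019 W.

I ≈ 0.202 W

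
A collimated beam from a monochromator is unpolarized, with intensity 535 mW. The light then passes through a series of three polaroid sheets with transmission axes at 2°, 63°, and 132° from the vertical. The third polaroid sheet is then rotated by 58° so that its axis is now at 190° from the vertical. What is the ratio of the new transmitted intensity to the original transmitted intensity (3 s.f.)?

Before rotation:
Unpolarized light through the first polarizer → I₁ = ½ I₀, now polarized at 2°.
I₂ = I₁ cos²(63° − 2°) = 0.5 I₀ · cos²(61°) = 0.1175 I₀.
I₃ = I₂ cos²(132° − 63°) = 0.1175 I₀ · cos²(69°) = 0.01509 I₀.
After rotation:
Unpolarized light through the first polarizer → I₁ = ½ I₀, now polarized at 2°.
I₂ = I₁ cos²(63° − 2°) = 0.5 I₀ · cos²(61°) = 0.1175 I₀.
Angle between axes 2 and 3: 53°. I₃ = 0.1175 I₀ · cos²(53°) = 0.04256 I₀.
Ratio = 0.04256 / 0.01509 = 2.82.

I_new/I_old ≈ 2.82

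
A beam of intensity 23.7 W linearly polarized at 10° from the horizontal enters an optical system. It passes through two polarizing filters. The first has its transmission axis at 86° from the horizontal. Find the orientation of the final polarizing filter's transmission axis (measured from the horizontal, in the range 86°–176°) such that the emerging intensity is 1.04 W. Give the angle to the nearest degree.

θ ≈ 116°

By Malus's law, I₁ = I₀ cos²(86° − 10°) = I₀ cos²(76°) = 0.05853 I₀.
Target fraction: 1.04 / 23.7 W = 0.04388 of I₀.
Need I₂/I₀ = 0.04388, so cos²(θ − 86°) = 0.04388 / 0.05853 = 0.7498.
θ − 86° = arccos(√0.7498) = 30.0°, giving θ ≈ 86 + 30.0 = 116.0°.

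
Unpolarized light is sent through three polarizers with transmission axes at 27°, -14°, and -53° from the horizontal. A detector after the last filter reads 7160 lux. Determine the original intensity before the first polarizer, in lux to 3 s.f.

I₀ ≈ 4.16e4 lux

Unpolarized light through the first polarizer → I₁ = ½ I₀, now polarized at 27°.
I₂ = I₁ cos²(-14° − 27°) = 0.5 I₀ · cos²(41°) = 0.2848 I₀.
I₃ = I₂ cos²(-53° + 14°) = 0.2848 I₀ · cos²(39°) = 0.172 I₀.
So 7160 lux = 0.172 I₀, giving I₀ = 7160/0.172 = 4.163e+04 lux.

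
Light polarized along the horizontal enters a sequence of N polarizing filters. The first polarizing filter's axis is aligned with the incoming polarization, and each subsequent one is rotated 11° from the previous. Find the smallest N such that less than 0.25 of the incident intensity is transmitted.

First polarizer is aligned with the polarization: full transmission.
Each further stage multiplies by cos²(11°) = 0.9636.
After N polarizers: T = 0.9636^(N−1). Require T < 0.25 ⇒ N−1 > ln(0.25)/ln(0.9636) = 37.38, so N−1 ≥ 38 and N = 39.
Check: N=39 gives T = 0.2443 < 0.25; N=38 gives T = 0.2535.

N = 39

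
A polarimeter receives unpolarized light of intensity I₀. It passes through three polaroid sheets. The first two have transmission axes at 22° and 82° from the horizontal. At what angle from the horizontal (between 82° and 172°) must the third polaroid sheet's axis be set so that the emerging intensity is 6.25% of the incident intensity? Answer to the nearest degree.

θ ≈ 127°

Unpolarized light through the first polarizer → I₁ = ½ I₀, now polarized at 22°.
I₂ = I₁ cos²(82° − 22°) = 0.5 I₀ · cos²(60°) = 0.125 I₀.
Need I₃/I₀ = 0.0625, so cos²(θ − 82°) = 0.0625 / 0.125 = 0.5.
θ − 82° = arccos(√0.5) = 45.0°, giving θ ≈ 82 + 45.0 = 127.0°.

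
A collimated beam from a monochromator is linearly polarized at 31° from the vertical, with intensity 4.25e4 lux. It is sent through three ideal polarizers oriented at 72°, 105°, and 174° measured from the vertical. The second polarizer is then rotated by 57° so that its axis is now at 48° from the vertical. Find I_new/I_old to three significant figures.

Before rotation:
I₁ = I₀ cos²(72° − 31°) = I₀ cos²(41°) = 0.5696 I₀.
I₂ = I₁ cos²(105° − 72°) = 0.5696 I₀ · cos²(33°) = 0.4006 I₀.
I₃ = I₂ cos²(174° − 105°) = 0.4006 I₀ · cos²(69°) = 0.05145 I₀.
After rotation:
I₁ = I₀ cos²(72° − 31°) = I₀ cos²(41°) = 0.5696 I₀.
I₂ = I₁ cos²(48° − 72°) = 0.5696 I₀ · cos²(24°) = 0.4754 I₀.
Angle between axes 2 and 3: 54°. I₃ = 0.4754 I₀ · cos²(54°) = 0.1642 I₀.
Ratio = 0.1642 / 0.05145 = 3.192.

I_new/I_old ≈ 3.19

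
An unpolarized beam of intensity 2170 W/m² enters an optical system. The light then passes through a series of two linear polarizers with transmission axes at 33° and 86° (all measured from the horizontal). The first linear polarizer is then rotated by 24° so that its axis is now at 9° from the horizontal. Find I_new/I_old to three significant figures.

I_new/I_old ≈ 0.140

Before rotation:
Unpolarized light through the first polarizer → I₁ = ½ I₀, now polarized at 33°.
I₂ = I₁ cos²(86° − 33°) = 0.5 I₀ · cos²(53°) = 0.1811 I₀.
After rotation:
Unpolarized light through the first polarizer → I₁ = ½ I₀, now polarized at 9°.
I₂ = I₁ cos²(86° − 9°) = 0.5 I₀ · cos²(77°) = 0.0253 I₀.
Ratio = 0.0253 / 0.1811 = 0.1397.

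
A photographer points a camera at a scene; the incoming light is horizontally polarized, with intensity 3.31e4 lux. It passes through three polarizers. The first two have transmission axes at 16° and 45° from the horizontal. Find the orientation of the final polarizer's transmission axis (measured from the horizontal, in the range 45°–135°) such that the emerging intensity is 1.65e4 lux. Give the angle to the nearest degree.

θ ≈ 78°

I₁ = I₀ cos²(16° − 0°) = I₀ cos²(16°) = 0.924 I₀.
I₂ = I₁ cos²(45° − 16°) = 0.924 I₀ · cos²(29°) = 0.7068 I₀.
Target fraction: 1.65e4 / 3.31e4 lux = 0.4985 of I₀.
Need I₃/I₀ = 0.4985, so cos²(θ − 45°) = 0.4985 / 0.7068 = 0.7052.
θ − 45° = arccos(√0.7052) = 32.9°, giving θ ≈ 45 + 32.9 = 77.9°.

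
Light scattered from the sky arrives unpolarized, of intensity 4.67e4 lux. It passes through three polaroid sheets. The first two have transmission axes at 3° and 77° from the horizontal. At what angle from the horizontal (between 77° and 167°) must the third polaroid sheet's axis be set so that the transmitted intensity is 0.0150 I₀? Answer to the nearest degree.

Unpolarized light through the first polarizer → I₁ = ½ I₀, now polarized at 3°.
I₂ = I₁ cos²(77° − 3°) = 0.5 I₀ · cos²(74°) = 0.03799 I₀.
Need I₃/I₀ = 0.015, so cos²(θ − 77°) = 0.015 / 0.03799 = 0.3949.
θ − 77° = arccos(√0.3949) = 51.1°, giving θ ≈ 77 + 51.1 = 128.1°.

θ ≈ 128°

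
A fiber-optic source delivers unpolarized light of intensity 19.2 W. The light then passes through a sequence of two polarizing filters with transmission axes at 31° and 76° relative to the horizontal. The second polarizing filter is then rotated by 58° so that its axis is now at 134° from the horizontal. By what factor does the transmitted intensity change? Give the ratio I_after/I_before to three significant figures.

Before rotation:
Unpolarized light through the first polarizer → I₁ = ½ I₀, now polarized at 31°.
I₂ = I₁ cos²(76° − 31°) = 0.5 I₀ · cos²(45°) = 0.25 I₀.
After rotation:
Unpolarized light through the first polarizer → I₁ = ½ I₀, now polarized at 31°.
Angle between axes 1 and 2: 77°. I₂ = 0.5 I₀ · cos²(77°) = 0.0253 I₀.
Ratio = 0.0253 / 0.25 = 0.1012.

I_new/I_old ≈ 0.101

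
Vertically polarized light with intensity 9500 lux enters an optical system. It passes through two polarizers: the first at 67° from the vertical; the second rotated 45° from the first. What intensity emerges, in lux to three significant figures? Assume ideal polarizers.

I ≈ 725 lux

I₁ = 9500 lux · cos²(67°) = 1450 lux.
I₂ = I₁ · cos²(45°) = 1450 · 0.5 = 725.2 lux.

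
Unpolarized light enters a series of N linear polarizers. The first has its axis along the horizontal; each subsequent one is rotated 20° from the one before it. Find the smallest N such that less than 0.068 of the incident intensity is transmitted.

First polarizer halves the unpolarized light: factor 1/2.
Each further stage multiplies by cos²(20°) = 0.883.
After N polarizers: T = 0.5·0.883^(N−1). Require T < 0.068 ⇒ N−1 > ln(0.068/0.5)/ln(0.883) = 16.04, so N−1 ≥ 17 and N = 18.
Check: N=18 gives T = 0.06032 < 0.068; N=17 gives T = 0.06832.

N = 18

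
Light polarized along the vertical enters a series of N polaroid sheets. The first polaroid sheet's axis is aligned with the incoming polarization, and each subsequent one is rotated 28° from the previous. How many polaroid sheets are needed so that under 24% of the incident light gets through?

N = 7

First polarizer is aligned with the polarization: full transmission.
Each further stage multiplies by cos²(28°) = 0.7796.
After N polarizers: T = 0.7796^(N−1). Require T < 0.24 ⇒ N−1 > ln(0.24)/ln(0.7796) = 5.73, so N−1 ≥ 6 and N = 7.
Check: N=7 gives T = 0.2245 < 0.24; N=6 gives T = 0.288.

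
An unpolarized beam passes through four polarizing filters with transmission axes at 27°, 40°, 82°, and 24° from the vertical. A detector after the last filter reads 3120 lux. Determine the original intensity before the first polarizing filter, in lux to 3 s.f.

Unpolarized light through the first polarizer → I₁ = ½ I₀, now polarized at 27°.
I₂ = I₁ cos²(40° − 27°) = 0.5 I₀ · cos²(13°) = 0.4747 I₀.
I₃ = I₂ cos²(82° − 40°) = 0.4747 I₀ · cos²(42°) = 0.2622 I₀.
I₄ = I₃ cos²(24° − 82°) = 0.2622 I₀ · cos²(58°) = 0.07362 I₀.
So 3120 lux = 0.07362 I₀, giving I₀ = 3120/0.07362 = 4.238e+04 lux.

I₀ ≈ 4.24e4 lux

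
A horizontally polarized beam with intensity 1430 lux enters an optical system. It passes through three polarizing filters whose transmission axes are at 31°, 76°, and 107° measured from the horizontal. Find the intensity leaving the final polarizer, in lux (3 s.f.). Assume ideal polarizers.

I ≈ 386 lux

I₁ = 1430 lux · cos²(31°) = 1051 lux.
I₂ = I₁ · cos²(45°) = 1051 · 0.5 = 525.3 lux.
I₃ = I₂ · cos²(31°) = 525.3 · 0.7347 = 386 lux.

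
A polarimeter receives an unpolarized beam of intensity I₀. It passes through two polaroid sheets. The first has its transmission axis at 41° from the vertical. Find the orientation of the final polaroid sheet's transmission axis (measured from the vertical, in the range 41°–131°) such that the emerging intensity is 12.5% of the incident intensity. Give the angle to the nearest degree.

Unpolarized light through the first polarizer → I₁ = ½ I₀, now polarized at 41°.
Need I₂/I₀ = 0.125, so cos²(θ − 41°) = 0.125 / 0.5 = 0.25.
θ − 41° = arccos(√0.25) = 60.0°, giving θ ≈ 41 + 60.0 = 101.0°.

θ ≈ 101°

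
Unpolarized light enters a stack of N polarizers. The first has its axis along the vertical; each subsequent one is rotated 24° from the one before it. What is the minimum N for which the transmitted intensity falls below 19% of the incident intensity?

First polarizer halves the unpolarized light: factor 1/2.
Each further stage multiplies by cos²(24°) = 0.8346.
After N polarizers: T = 0.5·0.8346^(N−1). Require T < 0.19 ⇒ N−1 > ln(0.19/0.5)/ln(0.8346) = 5.35, so N−1 ≥ 6 and N = 7.
Check: N=7 gives T = 0.1689 < 0.19; N=6 gives T = 0.2024.

N = 7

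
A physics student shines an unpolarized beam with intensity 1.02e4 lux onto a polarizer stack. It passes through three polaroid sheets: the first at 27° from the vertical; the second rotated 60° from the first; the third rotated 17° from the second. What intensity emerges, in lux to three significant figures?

Unpolarized light through the first polarizer → I₁ = 1.02e4 lux/2 = 5100 lux, polarized at 27°.
I₂ = I₁ · cos²(60°) = 5100 · 0.25 = 1275 lux.
I₃ = I₂ · cos²(17°) = 1275 · 0.9145 = 1166 lux.

I ≈ 1170 lux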